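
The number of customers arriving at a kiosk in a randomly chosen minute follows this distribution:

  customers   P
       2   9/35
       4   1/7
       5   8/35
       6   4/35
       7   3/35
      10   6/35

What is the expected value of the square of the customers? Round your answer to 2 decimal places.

E[X²] = (9/35)·4 + (1/7)·16 + (8/35)·25 + (4/35)·36 + (3/35)·49 + (6/35)·100
     = 1207/35 ≈ 34.49

34.49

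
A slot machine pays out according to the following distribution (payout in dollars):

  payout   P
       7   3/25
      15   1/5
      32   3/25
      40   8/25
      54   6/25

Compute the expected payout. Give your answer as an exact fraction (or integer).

E[X] = (3/25)·7 + (1/5)·15 + (3/25)·32 + (8/25)·40 + (6/25)·54
     = 836/25

836/25 dollars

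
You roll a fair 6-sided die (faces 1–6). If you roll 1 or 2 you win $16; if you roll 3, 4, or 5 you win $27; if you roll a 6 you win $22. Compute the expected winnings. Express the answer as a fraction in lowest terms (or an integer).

45/2 dollars

E[payout] = (1/3)·16 + (1/6)·22 + (1/2)·27 = 45/2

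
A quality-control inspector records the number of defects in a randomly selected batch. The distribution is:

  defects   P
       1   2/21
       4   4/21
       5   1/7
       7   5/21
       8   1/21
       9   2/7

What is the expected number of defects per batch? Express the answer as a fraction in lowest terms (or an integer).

130/21

E[X] = (2/21)·1 + (4/21)·4 + (1/7)·5 + (5/21)·7 + (1/21)·8 + (2/7)·9
     = 130/21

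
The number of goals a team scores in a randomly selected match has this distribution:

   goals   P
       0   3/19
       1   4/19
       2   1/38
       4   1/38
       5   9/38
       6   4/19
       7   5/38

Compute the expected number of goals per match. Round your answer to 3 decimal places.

3.737

E[X] = (3/19)·0 + (4/19)·1 + (1/38)·2 + (1/38)·4 + (9/38)·5 + (4/19)·6 + (5/38)·7
     = 71/19 ≈ 3.737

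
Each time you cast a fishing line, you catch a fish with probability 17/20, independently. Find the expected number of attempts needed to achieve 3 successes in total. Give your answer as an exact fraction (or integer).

60/17

By linearity (sum of 3 independent geometric waits), E[trials] = 3/p = 3/(17/20) = 60/17.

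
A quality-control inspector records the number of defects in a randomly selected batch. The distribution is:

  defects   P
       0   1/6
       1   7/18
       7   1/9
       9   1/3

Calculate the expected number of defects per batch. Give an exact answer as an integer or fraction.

25/6

E[X] = (1/6)·0 + (7/18)·1 + (1/9)·7 + (1/3)·9
     = 25/6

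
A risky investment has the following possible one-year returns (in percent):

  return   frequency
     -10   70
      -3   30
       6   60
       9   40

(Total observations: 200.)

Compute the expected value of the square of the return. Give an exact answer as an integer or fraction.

1267/20

Total = 200, so P(return=-10) = 70/200, etc.
E[X²] = (7/20)·100 + (3/20)·9 + (3/10)·36 + (1/5)·81
     = 1267/20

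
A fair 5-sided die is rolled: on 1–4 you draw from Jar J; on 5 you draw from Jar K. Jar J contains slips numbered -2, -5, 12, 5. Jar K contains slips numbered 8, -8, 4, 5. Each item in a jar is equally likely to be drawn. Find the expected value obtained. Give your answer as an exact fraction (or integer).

E[X | Jar J] = (-2 − 5 + 12 + 5)/4 = 5/2
E[X | Jar K] = (8 − 8 + 4 + 5)/4 = 9/4
E[X] = (4/5)·5/2 + (1/5)·9/4 = 49/20

49/20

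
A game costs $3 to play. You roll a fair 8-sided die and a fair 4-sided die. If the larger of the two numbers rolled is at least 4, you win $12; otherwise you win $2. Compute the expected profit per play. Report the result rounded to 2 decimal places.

E[payout] = (9/32)·2 + (23/32)·12 = 147/16
Expected profit = 147/16 − 3 = 99/16 ≈ $6.19

$6.19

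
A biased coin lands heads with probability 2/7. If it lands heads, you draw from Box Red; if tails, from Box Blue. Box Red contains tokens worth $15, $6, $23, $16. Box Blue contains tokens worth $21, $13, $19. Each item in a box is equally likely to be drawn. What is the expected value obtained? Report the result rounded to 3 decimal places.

E[X | Box Red] = (15 + 6 + 23 + 16)/4 = 15
E[X | Box Blue] = (21 + 13 + 19)/3 = 53/3
E[X] = (2/7)·15 + (5/7)·53/3 = 355/21 ≈ 16.905

$16.905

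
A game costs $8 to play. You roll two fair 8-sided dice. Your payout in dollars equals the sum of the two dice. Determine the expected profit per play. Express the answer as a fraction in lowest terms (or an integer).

Distribution of the sum of the two dice: 2 w.p. 1/64, 3 w.p. 1/32, 4 w.p. 3/64, 5 w.p. 1/16, 6 w.p. 5/64, 7 w.p. 3/32, …
E[payout] = (1/64)·2 + (1/32)·3 + (3/64)·4 + (1/16)·5 + (5/64)·6 + (3/32)·7 + (7/64)·8 + (1/8)·9 + (7/64)·10 + (3/32)·11 + (5/64)·12 + (1/16)·13 + (3/64)·14 + (1/32)·15 + (1/64)·16 = 9
Expected profit = 9 − 8 = 1

$1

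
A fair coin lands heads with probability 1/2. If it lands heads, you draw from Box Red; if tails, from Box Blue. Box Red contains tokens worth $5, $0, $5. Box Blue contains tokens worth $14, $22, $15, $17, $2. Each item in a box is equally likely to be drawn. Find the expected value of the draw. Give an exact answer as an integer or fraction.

26/3 dollars

E[X | Box Red] = (5 + 0 + 5)/3 = 10/3
E[X | Box Blue] = (14 + 22 + 15 + 17 + 2)/5 = 14
E[X] = (1/2)·10/3 + (1/2)·14 = 26/3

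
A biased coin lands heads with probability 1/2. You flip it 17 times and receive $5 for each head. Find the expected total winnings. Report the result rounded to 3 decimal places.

E[#heads] = 17·1/2 = 17/2 (linearity over flips).
E[winnings] = 5·17/2 = 85/2.
≈ 42.500

$42.500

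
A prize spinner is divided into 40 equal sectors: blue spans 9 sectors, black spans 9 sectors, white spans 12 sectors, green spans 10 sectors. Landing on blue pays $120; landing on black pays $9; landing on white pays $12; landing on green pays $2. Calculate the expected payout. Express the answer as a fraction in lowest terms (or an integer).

E[payout] = (9/40)·120 + (9/40)·9 + (12/40)·12 + (10/40)·2 = 265/8

265/8 dollars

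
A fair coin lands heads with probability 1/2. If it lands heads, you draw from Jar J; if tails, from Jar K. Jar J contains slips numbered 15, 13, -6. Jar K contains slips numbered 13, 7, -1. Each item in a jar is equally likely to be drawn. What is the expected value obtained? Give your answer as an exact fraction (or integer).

41/6

E[X | Jar J] = (15 + 13 − 6)/3 = 22/3
E[X | Jar K] = (13 + 7 − 1)/3 = 19/3
E[X] = (1/2)·22/3 + (1/2)·19/3 = 41/6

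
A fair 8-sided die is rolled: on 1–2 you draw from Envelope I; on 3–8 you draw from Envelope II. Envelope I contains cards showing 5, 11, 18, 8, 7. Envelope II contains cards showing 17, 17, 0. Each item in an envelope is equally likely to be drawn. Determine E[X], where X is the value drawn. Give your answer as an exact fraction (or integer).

E[X | Envelope I] = (5 + 11 + 18 + 8 + 7)/5 = 49/5
E[X | Envelope II] = (17 + 17 + 0)/3 = 34/3
E[X] = (1/4)·49/5 + (3/4)·34/3 = 219/20

219/20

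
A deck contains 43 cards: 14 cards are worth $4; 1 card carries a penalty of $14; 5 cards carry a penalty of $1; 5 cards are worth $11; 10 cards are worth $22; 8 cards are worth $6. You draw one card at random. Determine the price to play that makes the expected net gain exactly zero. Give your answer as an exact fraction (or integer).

E[payout] = (14/43)·4 + (1/43)·(-14) + (5/43)·(-1) + (5/43)·11 + (10/43)·22 + (8/43)·6 = 360/43
Fair fee = E[payout] = 360/43

360/43 dollars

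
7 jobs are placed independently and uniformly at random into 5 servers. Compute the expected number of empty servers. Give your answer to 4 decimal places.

1.0486

Let Xⱼ=1 if server j is empty. P(Xⱼ=1) = ((5-1)/5)^7 = 16384/78125.
By linearity, E[#empty] = 5·16384/78125 = 16384/15625.
≈ 1.0486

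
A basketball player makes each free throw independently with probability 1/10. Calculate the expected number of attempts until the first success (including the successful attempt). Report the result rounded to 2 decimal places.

10.00

For a geometric distribution, E[trials] = 1/p = 1/(1/10) = 10.
≈ 10.00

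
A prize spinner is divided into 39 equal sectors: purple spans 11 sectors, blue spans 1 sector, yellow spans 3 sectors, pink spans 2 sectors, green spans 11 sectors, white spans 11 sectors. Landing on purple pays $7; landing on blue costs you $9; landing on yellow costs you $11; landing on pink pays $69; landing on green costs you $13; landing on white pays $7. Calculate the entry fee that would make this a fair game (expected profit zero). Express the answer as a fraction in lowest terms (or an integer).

E[payout] = (11/39)·7 + (1/39)·(-9) + (3/39)·(-11) + (2/39)·69 + (11/39)·(-13) + (11/39)·7 = 107/39
Fair fee = E[payout] = 107/39

107/39 dollars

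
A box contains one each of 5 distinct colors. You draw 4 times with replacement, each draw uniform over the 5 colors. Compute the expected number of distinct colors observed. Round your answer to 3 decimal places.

2.952

Let Xⱼ=1 if type j appears at least once. P(Xⱼ=1) = 1 − ((5−1)/5)^4 = 369/625.
E[#distinct] = 5·369/625 = 369/125.
≈ 2.952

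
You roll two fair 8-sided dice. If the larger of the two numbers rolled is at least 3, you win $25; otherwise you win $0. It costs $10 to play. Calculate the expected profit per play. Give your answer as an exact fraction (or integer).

E[payout] = (1/16)·0 + (15/16)·25 = 375/16
Expected profit = 375/16 − 10 = 215/16

215/16 dollars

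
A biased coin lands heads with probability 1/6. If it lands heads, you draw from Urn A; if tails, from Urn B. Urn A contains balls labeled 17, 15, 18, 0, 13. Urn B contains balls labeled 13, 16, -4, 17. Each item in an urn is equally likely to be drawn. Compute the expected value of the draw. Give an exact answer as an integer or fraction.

217/20

E[X | Urn A] = (17 + 15 + 18 + 0 + 13)/5 = 63/5
E[X | Urn B] = (13 + 16 − 4 + 17)/4 = 21/2
E[X] = (1/6)·63/5 + (5/6)·21/2 = 217/20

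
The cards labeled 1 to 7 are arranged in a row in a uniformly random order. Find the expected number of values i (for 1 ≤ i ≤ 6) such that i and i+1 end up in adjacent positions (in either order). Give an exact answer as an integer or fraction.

12/7

For each i ∈ {1,…,6}, let Xᵢ = 1 if i and i+1 are adjacent. P(Xᵢ=1) = 2·(7−1)!/7! = 2/7.
By linearity, E[ΣXᵢ] = (6)·(2/7) = 12/7.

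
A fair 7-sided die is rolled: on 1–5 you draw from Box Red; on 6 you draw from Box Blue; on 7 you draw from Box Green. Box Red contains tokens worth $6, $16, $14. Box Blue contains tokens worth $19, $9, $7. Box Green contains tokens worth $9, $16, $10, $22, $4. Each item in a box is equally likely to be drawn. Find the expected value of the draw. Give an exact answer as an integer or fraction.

E[X | Box Red] = (6 + 16 + 14)/3 = 12
E[X | Box Blue] = (19 + 9 + 7)/3 = 35/3
E[X | Box Green] = (9 + 16 + 10 + 22 + 4)/5 = 61/5
E[X] = (5/7)·12 + (1/7)·35/3 + (1/7)·61/5 = 1258/105

1258/105 dollars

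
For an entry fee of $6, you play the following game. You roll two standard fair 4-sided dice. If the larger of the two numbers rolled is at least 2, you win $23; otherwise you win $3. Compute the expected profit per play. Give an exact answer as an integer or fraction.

63/4 dollars

E[payout] = (1/16)·3 + (15/16)·23 = 87/4
Expected profit = 87/4 − 6 = 63/4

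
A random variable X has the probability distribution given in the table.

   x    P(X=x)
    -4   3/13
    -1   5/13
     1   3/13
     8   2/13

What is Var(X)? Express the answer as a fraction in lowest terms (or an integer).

2388/169

E[X] = (3/13)·(-4) + (5/13)·(-1) + (3/13)·1 + (2/13)·8 = 2/13
E[X²] = (3/13)·16 + (5/13)·1 + (3/13)·1 + (2/13)·64 = 184/13
Var(X) = 184/13 − (2/13)² = 2388/169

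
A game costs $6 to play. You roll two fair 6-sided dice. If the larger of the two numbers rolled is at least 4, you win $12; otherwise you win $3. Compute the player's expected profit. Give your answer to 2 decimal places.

E[payout] = (1/4)·3 + (3/4)·12 = 39/4
Expected profit = 39/4 − 6 = 15/4 ≈ $3.75

$3.75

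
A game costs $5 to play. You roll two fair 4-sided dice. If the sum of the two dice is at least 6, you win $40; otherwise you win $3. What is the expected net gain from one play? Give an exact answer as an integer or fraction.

E[payout] = (5/8)·3 + (3/8)·40 = 135/8
Expected profit = 135/8 − 5 = 95/8

95/8 dollars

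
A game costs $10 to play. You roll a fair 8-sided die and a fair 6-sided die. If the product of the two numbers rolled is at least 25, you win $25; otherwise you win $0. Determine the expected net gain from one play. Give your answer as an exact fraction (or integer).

-115/24 dollars

E[payout] = (19/24)·0 + (5/24)·25 = 125/24
Expected profit = 125/24 − 10 = -115/24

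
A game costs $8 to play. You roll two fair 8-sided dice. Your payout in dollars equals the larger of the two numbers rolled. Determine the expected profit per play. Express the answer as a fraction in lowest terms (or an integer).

-35/16 dollars

Distribution of the larger of the two numbers rolled: 1 w.p. 1/64, 2 w.p. 3/64, 3 w.p. 5/64, 4 w.p. 7/64, 5 w.p. 9/64, 6 w.p. 11/64, …
E[payout] = (1/64)·1 + (3/64)·2 + (5/64)·3 + (7/64)·4 + (9/64)·5 + (11/64)·6 + (13/64)·7 + (15/64)·8 = 93/16
Expected profit = 93/16 − 8 = -35/16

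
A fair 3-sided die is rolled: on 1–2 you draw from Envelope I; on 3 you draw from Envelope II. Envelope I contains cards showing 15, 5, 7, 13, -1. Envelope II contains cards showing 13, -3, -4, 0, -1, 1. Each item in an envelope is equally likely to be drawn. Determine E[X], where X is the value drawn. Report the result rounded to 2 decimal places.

5.53

E[X | Envelope I] = (15 + 5 + 7 + 13 − 1)/5 = 39/5
E[X | Envelope II] = (13 − 3 − 4 + 0 − 1 + 1)/6 = 1
E[X] = (2/3)·39/5 + (1/3)·1 = 83/15 ≈ 5.53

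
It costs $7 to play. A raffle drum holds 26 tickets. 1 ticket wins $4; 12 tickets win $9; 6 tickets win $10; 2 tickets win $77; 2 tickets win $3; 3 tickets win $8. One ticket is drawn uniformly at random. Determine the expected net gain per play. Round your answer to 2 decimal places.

E[payout] = (1/26)·4 + (12/26)·9 + (6/26)·10 + (2/26)·77 + (2/26)·3 + (3/26)·8 = 178/13
Expected profit = 178/13 − 7 = 87/13 ≈ $6.69

$6.69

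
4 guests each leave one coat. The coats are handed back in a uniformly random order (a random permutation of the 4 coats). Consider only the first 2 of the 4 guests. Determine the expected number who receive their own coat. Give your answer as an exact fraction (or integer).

Let Xᵢ = 1 if person i gets their own coat. For each i, P(Xᵢ=1) = 1/4.
By linearity of expectation, E[X₁+…+X_2] = 2·(1/4) = 1/2.

1/2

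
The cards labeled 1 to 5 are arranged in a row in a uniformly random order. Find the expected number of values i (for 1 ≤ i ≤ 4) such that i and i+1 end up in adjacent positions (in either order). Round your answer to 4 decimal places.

For each i ∈ {1,…,4}, let Xᵢ = 1 if i and i+1 are adjacent. P(Xᵢ=1) = 2·(5−1)!/5! = 2/5.
By linearity, E[ΣXᵢ] = (4)·(2/5) = 8/5.
≈ 1.6000

1.6000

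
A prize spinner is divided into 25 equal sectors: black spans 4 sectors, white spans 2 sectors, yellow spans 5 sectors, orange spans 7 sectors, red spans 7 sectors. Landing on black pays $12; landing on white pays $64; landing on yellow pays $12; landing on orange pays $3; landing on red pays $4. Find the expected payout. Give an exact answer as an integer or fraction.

57/5 dollars

E[payout] = (4/25)·12 + (2/25)·64 + (5/25)·12 + (7/25)·3 + (7/25)·4 = 57/5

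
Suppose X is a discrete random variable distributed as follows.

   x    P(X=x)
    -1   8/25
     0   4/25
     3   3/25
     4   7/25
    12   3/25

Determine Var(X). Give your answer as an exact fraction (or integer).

82/5

E[X] = (8/25)·(-1) + (4/25)·0 + (3/25)·3 + (7/25)·4 + (3/25)·12 = 13/5
E[X²] = (8/25)·1 + (4/25)·0 + (3/25)·9 + (7/25)·16 + (3/25)·144 = 579/25
Var(X) = 579/25 − (13/5)² = 82/5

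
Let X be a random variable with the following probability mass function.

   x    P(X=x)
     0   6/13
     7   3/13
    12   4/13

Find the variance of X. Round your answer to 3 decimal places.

E[X] = (6/13)·0 + (3/13)·7 + (4/13)·12 = 69/13
E[X²] = (6/13)·0 + (3/13)·49 + (4/13)·144 = 723/13
Var(X) = 723/13 − (69/13)² = 4638/169 ≈ 27.444

27.444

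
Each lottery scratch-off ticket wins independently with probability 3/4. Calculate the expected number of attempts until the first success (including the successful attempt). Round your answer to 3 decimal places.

For a geometric distribution, E[trials] = 1/p = 1/(3/4) = 4/3.
≈ 1.333

1.333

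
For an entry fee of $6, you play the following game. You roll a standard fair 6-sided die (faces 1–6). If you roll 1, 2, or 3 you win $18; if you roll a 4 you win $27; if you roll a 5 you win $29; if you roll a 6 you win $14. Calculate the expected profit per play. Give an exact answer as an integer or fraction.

E[payout] = (1/6)·14 + (1/2)·18 + (1/6)·27 + (1/6)·29 = 62/3
Expected profit = 62/3 − 6 = 44/3

44/3 dollars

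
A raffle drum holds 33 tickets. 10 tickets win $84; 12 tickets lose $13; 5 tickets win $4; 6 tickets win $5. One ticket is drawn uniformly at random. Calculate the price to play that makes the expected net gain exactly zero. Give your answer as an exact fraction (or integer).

E[payout] = (10/33)·84 + (12/33)·(-13) + (5/33)·4 + (6/33)·5 = 734/33
Fair fee = E[payout] = 734/33

734/33 dollars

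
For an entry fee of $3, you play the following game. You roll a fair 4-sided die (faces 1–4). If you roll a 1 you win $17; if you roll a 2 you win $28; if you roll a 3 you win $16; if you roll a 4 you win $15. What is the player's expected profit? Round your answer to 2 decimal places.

$16.00

E[payout] = (1/4)·15 + (1/4)·16 + (1/4)·17 + (1/4)·28 = 19
Expected profit = 19 − 3 = 16 ≈ $16.00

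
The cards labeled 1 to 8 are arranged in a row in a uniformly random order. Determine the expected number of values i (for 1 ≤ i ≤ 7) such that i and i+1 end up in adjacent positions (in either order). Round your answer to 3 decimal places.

1.750

For each i ∈ {1,…,7}, let Xᵢ = 1 if i and i+1 are adjacent. P(Xᵢ=1) = 2·(8−1)!/8! = 2/8.
By linearity, E[ΣXᵢ] = (7)·(2/8) = 7/4.
≈ 1.750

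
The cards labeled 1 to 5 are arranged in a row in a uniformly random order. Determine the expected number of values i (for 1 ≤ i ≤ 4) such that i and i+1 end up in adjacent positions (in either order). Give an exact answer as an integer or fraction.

8/5

For each i ∈ {1,…,4}, let Xᵢ = 1 if i and i+1 are adjacent. P(Xᵢ=1) = 2·(5−1)!/5! = 2/5.
By linearity, E[ΣXᵢ] = (4)·(2/5) = 8/5.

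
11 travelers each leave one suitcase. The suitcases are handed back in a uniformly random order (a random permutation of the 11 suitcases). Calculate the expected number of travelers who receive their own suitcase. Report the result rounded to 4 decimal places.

1.0000

Let Xᵢ = 1 if person i gets their own suitcase. For each i, P(Xᵢ=1) = 1/11.
By linearity of expectation, E[X₁+…+X_11] = 11·(1/11) = 1.
≈ 1.0000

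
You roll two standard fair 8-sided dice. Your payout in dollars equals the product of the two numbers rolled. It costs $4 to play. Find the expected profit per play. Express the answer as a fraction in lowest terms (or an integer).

Distribution of the product of the two numbers rolled: 1 w.p. 1/64, 2 w.p. 1/32, 3 w.p. 1/32, 4 w.p. 3/64, 5 w.p. 1/32, 6 w.p. 1/16, …
E[payout] = (1/64)·1 + (1/32)·2 + (1/32)·3 + (3/64)·4 + (1/32)·5 + (1/16)·6 + (1/32)·7 + (1/16)·8 + (1/64)·9 + (1/32)·10 + (1/16)·12 + (1/32)·14 + (1/32)·15 + (3/64)·16 + (1/32)·18 + (1/32)·20 + (1/32)·21 + (1/16)·24 + (1/64)·25 + (1/32)·28 + (1/32)·30 + (1/32)·32 + (1/32)·35 + (1/64)·36 + (1/32)·40 + (1/32)·42 + (1/32)·48 + (1/64)·49 + (1/32)·56 + (1/64)·64 = 81/4
Expected profit = 81/4 − 4 = 65/4

65/4 dollars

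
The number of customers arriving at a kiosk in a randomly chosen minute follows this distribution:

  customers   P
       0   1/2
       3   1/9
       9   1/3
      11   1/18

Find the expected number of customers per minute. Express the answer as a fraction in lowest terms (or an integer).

71/18

E[X] = (1/2)·0 + (1/9)·3 + (1/3)·9 + (1/18)·11
     = 71/18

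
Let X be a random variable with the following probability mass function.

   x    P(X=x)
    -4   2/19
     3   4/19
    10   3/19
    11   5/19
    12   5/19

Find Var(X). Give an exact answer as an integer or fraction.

9966/361

E[X] = (2/19)·(-4) + (4/19)·3 + (3/19)·10 + (5/19)·11 + (5/19)·12 = 149/19
E[X²] = (2/19)·16 + (4/19)·9 + (3/19)·100 + (5/19)·121 + (5/19)·144 = 1693/19
Var(X) = 1693/19 − (149/19)² = 9966/361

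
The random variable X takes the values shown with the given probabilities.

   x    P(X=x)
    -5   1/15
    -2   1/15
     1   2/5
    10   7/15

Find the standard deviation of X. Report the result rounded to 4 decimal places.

E[X] = 23/5, E[X²] = 49
Var(X) = E[X²] − (E[X])² = 49 − 529/25 = 696/25
SD(X) = √(696/25) ≈ 5.2764

5.2764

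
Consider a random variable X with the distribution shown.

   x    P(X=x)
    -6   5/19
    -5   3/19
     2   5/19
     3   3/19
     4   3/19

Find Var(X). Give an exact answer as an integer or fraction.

6454/361

E[X] = (5/19)·(-6) + (3/19)·(-5) + (5/19)·2 + (3/19)·3 + (3/19)·4 = -14/19
E[X²] = (5/19)·36 + (3/19)·25 + (5/19)·4 + (3/19)·9 + (3/19)·16 = 350/19
Var(X) = 350/19 − (-14/19)² = 6454/361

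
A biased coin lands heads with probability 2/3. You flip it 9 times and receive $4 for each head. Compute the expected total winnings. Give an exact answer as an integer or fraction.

E[#heads] = 9·2/3 = 6 (linearity over flips).
E[winnings] = 4·6 = 24.

$24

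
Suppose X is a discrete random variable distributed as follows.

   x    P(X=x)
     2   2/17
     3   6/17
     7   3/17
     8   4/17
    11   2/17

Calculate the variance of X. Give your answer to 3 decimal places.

E[X] = (2/17)·2 + (6/17)·3 + (3/17)·7 + (4/17)·8 + (2/17)·11 = 97/17
E[X²] = (2/17)·4 + (6/17)·9 + (3/17)·49 + (4/17)·64 + (2/17)·121 = 707/17
Var(X) = 707/17 − (97/17)² = 2610/289 ≈ 9.031

9.031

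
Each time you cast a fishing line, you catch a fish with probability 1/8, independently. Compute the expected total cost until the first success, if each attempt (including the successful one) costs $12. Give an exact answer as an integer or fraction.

$96

E[#attempts] = 1/p = 8; E[cost] = 12·8 = 96.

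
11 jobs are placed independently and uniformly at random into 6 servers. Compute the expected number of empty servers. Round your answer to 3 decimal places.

0.808

Let Xⱼ=1 if server j is empty. P(Xⱼ=1) = ((6-1)/6)^11 = 48828125/362797056.
By linearity, E[#empty] = 6·48828125/362797056 = 48828125/60466176.
≈ 0.808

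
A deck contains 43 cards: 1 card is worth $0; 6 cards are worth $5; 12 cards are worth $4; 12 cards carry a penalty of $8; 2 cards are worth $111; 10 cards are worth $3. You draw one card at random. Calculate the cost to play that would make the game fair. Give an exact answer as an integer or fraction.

E[payout] = (1/43)·0 + (6/43)·5 + (12/43)·4 + (12/43)·(-8) + (2/43)·111 + (10/43)·3 = 234/43
Fair fee = E[payout] = 234/43

234/43 dollars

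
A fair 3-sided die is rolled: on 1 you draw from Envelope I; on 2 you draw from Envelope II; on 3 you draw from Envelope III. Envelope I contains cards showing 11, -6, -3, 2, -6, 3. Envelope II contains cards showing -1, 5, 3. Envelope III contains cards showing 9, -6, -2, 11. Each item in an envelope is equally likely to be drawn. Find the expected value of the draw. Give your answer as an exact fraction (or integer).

E[X | Envelope I] = (11 − 6 − 3 + 2 − 6 + 3)/6 = 1/6
E[X | Envelope II] = (-1 + 5 + 3)/3 = 7/3
E[X | Envelope III] = (9 − 6 − 2 + 11)/4 = 3
E[X] = (1/3)·1/6 + (1/3)·7/3 + (1/3)·3 = 11/6

11/6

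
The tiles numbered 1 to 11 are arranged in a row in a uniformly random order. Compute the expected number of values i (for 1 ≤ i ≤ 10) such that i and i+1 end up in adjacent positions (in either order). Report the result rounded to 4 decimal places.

For each i ∈ {1,…,10}, let Xᵢ = 1 if i and i+1 are adjacent. P(Xᵢ=1) = 2·(11−1)!/11! = 2/11.
By linearity, E[ΣXᵢ] = (10)·(2/11) = 20/11.
≈ 1.8182

1.8182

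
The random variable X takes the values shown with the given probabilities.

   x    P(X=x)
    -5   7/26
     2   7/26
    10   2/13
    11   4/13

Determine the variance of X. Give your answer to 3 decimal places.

43.487

E[X] = (7/26)·(-5) + (7/26)·2 + (2/13)·10 + (4/13)·11 = 107/26
E[X²] = (7/26)·25 + (7/26)·4 + (2/13)·100 + (4/13)·121 = 1571/26
Var(X) = 1571/26 − (107/26)² = 29397/676 ≈ 43.487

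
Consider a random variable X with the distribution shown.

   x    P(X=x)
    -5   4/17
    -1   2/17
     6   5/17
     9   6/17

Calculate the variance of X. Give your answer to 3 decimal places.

E[X] = (4/17)·(-5) + (2/17)·(-1) + (5/17)·6 + (6/17)·9 = 62/17
E[X²] = (4/17)·25 + (2/17)·1 + (5/17)·36 + (6/17)·81 = 768/17
Var(X) = 768/17 − (62/17)² = 9212/289 ≈ 31.875

31.875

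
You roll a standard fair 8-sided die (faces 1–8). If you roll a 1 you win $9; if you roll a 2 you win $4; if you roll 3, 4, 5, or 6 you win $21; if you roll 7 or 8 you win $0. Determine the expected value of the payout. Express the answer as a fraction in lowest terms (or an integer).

97/8 dollars

E[payout] = (1/4)·0 + (1/8)·4 + (1/8)·9 + (1/2)·21 = 97/8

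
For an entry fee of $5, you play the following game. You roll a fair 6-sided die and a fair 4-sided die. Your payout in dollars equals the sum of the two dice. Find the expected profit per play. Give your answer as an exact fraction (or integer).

$1

Distribution of the sum of the two dice: 2 w.p. 1/24, 3 w.p. 1/12, 4 w.p. 1/8, 5 w.p. 1/6, 6 w.p. 1/6, 7 w.p. 1/6, …
E[payout] = (1/24)·2 + (1/12)·3 + (1/8)·4 + (1/6)·5 + (1/6)·6 + (1/6)·7 + (1/8)·8 + (1/12)·9 + (1/24)·10 = 6
Expected profit = 6 − 5 = 1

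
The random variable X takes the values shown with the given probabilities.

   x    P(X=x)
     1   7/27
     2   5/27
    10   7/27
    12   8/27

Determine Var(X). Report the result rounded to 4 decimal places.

E[X] = (7/27)·1 + (5/27)·2 + (7/27)·10 + (8/27)·12 = 61/9
E[X²] = (7/27)·1 + (5/27)·4 + (7/27)·100 + (8/27)·144 = 1879/27
Var(X) = 1879/27 − (61/9)² = 1916/81 ≈ 23.6543

23.6543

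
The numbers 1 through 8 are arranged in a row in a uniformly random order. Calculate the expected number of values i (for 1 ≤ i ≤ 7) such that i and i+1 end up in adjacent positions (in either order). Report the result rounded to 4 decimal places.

For each i ∈ {1,…,7}, let Xᵢ = 1 if i and i+1 are adjacent. P(Xᵢ=1) = 2·(8−1)!/8! = 2/8.
By linearity, E[ΣXᵢ] = (7)·(2/8) = 7/4.
≈ 1.7500

1.7500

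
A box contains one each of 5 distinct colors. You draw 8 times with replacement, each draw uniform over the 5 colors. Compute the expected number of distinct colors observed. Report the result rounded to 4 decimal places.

Let Xⱼ=1 if type j appears at least once. P(Xⱼ=1) = 1 − ((5−1)/5)^8 = 325089/390625.
E[#distinct] = 5·325089/390625 = 325089/78125.
≈ 4.1611

4.1611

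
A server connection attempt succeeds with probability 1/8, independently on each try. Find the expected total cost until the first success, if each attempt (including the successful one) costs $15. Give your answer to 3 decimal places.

E[#attempts] = 1/p = 8; E[cost] = 15·8 = 120.
≈ 120.000

$120.000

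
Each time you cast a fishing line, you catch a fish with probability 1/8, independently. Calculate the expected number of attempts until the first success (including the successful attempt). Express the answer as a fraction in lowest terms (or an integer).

8

For a geometric distribution, E[trials] = 1/p = 1/(1/8) = 8.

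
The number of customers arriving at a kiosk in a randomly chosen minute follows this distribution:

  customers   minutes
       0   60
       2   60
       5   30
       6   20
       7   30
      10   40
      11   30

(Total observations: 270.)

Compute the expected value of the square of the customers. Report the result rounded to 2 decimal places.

Total = 270, so P(customers=0) = 60/270, etc.
E[X²] = (2/9)·0 + (2/9)·4 + (1/9)·25 + (2/27)·36 + (1/9)·49 + (4/27)·100 + (1/9)·121
     = 1081/27 ≈ 40.04

40.04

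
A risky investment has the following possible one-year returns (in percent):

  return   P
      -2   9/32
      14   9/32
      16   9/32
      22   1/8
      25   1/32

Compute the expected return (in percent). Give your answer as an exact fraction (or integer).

E[X] = (9/32)·(-2) + (9/32)·14 + (9/32)·16 + (1/8)·22 + (1/32)·25
     = 365/32

365/32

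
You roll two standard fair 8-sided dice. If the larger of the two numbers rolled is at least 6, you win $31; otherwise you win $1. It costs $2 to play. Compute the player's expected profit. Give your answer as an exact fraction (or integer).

E[payout] = (25/64)·1 + (39/64)·31 = 617/32
Expected profit = 617/32 − 2 = 553/32

553/32 dollars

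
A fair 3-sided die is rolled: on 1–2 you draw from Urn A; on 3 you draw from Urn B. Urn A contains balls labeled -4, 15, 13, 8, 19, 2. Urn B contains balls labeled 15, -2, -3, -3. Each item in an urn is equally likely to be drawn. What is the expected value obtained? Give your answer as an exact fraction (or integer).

E[X | Urn A] = (-4 + 15 + 13 + 8 + 19 + 2)/6 = 53/6
E[X | Urn B] = (15 − 2 − 3 − 3)/4 = 7/4
E[X] = (2/3)·53/6 + (1/3)·7/4 = 233/36

233/36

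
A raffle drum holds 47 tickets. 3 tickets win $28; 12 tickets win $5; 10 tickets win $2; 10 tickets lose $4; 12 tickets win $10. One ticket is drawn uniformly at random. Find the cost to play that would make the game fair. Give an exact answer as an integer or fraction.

E[payout] = (3/47)·28 + (12/47)·5 + (10/47)·2 + (10/47)·(-4) + (12/47)·10 = 244/47
Fair fee = E[payout] = 244/47

244/47 dollars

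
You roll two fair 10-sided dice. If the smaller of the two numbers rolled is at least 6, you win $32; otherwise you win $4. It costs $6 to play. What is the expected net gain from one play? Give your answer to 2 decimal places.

$5.00

E[payout] = (3/4)·4 + (1/4)·32 = 11
Expected profit = 11 − 6 = 5 ≈ $5.00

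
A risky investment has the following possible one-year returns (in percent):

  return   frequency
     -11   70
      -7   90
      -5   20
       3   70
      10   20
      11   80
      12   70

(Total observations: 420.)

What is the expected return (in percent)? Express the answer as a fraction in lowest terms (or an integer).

3/2

Total = 420, so P(return=-11) = 70/420, etc.
E[X] = (1/6)·(-11) + (3/14)·(-7) + (1/21)·(-5) + (1/6)·3 + (1/21)·10 + (4/21)·11 + (1/6)·12
     = 3/2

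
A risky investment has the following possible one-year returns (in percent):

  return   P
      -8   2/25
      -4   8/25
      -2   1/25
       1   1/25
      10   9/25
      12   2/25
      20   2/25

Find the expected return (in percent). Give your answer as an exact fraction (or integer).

E[X] = (2/25)·(-8) + (8/25)·(-4) + (1/25)·(-2) + (1/25)·1 + (9/25)·10 + (2/25)·12 + (2/25)·20
     = 21/5

21/5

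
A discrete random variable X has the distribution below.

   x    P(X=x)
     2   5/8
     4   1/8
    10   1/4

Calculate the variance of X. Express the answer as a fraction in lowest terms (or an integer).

183/16

E[X] = (5/8)·2 + (1/8)·4 + (1/4)·10 = 17/4
E[X²] = (5/8)·4 + (1/8)·16 + (1/4)·100 = 59/2
Var(X) = 59/2 − (17/4)² = 183/16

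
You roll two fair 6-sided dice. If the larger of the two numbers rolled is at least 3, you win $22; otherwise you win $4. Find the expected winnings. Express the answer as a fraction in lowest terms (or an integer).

E[payout] = (1/9)·4 + (8/9)·22 = 20

$20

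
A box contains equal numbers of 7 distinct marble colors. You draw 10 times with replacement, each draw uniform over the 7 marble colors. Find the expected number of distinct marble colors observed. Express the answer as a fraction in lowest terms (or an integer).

Let Xⱼ=1 if type j appears at least once. P(Xⱼ=1) = 1 − ((7−1)/7)^10 = 222009073/282475249.
E[#distinct] = 7·222009073/282475249 = 222009073/40353607.

222009073/40353607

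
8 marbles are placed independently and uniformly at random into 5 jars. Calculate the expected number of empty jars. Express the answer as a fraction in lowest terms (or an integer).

Let Xⱼ=1 if jar j is empty. P(Xⱼ=1) = ((5-1)/5)^8 = 65536/390625.
By linearity, E[#empty] = 5·65536/390625 = 65536/78125.

65536/78125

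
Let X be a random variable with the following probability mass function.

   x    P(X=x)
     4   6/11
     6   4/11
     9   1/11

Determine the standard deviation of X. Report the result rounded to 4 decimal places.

1.5266

E[X] = 57/11, E[X²] = 321/11
Var(X) = E[X²] − (E[X])² = 321/11 − 3249/121 = 282/121
SD(X) = √(282/121) ≈ 1.5266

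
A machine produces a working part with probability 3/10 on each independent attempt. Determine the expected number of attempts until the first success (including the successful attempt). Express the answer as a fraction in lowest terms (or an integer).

10/3

For a geometric distribution, E[trials] = 1/p = 1/(3/10) = 10/3.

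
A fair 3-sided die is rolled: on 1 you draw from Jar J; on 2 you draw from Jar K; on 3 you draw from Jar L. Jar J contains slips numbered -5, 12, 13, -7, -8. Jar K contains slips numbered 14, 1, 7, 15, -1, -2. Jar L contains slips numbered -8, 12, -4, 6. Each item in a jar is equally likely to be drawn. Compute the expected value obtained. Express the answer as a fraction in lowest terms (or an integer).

E[X | Jar J] = (-5 + 12 + 13 − 7 − 8)/5 = 1
E[X | Jar K] = (14 + 1 + 7 + 15 − 1 − 2)/6 = 17/3
E[X | Jar L] = (-8 + 12 − 4 + 6)/4 = 3/2
E[X] = (1/3)·1 + (1/3)·17/3 + (1/3)·3/2 = 49/18

49/18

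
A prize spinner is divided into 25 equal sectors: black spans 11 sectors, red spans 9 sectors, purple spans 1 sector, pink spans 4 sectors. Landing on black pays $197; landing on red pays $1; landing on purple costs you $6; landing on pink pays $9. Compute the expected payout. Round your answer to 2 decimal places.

$88.24

E[payout] = (11/25)·197 + (9/25)·1 + (1/25)·(-6) + (4/25)·9 = 2206/25
≈ $88.24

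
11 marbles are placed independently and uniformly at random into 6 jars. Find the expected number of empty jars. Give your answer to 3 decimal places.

Let Xⱼ=1 if jar j is empty. P(Xⱼ=1) = ((6-1)/6)^11 = 48828125/362797056.
By linearity, E[#empty] = 6·48828125/362797056 = 48828125/60466176.
≈ 0.808

0.808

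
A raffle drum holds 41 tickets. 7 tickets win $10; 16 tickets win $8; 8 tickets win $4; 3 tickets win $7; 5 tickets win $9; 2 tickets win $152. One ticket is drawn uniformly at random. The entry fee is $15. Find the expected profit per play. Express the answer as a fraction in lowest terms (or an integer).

E[payout] = (7/41)·10 + (16/41)·8 + (8/41)·4 + (3/41)·7 + (5/41)·9 + (2/41)·152 = 600/41
Expected profit = 600/41 − 15 = -15/41

-15/41 dollars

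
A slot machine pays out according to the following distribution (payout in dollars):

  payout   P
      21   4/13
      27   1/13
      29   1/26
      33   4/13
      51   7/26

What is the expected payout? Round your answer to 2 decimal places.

$33.54

E[X] = (4/13)·21 + (1/13)·27 + (1/26)·29 + (4/13)·33 + (7/26)·51
     = 436/13 ≈ 33.54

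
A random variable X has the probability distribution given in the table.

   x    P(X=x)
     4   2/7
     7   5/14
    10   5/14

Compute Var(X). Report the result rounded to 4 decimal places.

E[X] = (2/7)·4 + (5/14)·7 + (5/14)·10 = 101/14
E[X²] = (2/7)·16 + (5/14)·49 + (5/14)·100 = 809/14
Var(X) = 809/14 − (101/14)² = 1125/196 ≈ 5.7398

5.7398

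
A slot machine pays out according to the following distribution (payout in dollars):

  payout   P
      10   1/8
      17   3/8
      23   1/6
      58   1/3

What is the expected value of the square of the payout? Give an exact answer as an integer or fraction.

10643/8

E[X²] = (1/8)·100 + (3/8)·289 + (1/6)·529 + (1/3)·3364
     = 10643/8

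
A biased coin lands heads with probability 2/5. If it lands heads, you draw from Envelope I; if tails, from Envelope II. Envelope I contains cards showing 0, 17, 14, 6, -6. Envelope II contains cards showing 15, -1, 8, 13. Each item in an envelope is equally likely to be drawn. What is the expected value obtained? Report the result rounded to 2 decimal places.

E[X | Envelope I] = (0 + 17 + 14 + 6 − 6)/5 = 31/5
E[X | Envelope II] = (15 − 1 + 8 + 13)/4 = 35/4
E[X] = (2/5)·31/5 + (3/5)·35/4 = 773/100 ≈ 7.73

7.73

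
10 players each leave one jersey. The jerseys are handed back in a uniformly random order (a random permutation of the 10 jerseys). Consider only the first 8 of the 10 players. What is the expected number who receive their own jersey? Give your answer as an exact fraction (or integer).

4/5

Let Xᵢ = 1 if person i gets their own jersey. For each i, P(Xᵢ=1) = 1/10.
By linearity of expectation, E[X₁+…+X_8] = 8·(1/10) = 4/5.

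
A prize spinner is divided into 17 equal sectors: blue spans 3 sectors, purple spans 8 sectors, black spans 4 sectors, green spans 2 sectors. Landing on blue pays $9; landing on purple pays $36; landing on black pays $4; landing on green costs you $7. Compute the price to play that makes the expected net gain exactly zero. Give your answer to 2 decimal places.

$18.65

E[payout] = (3/17)·9 + (8/17)·36 + (4/17)·4 + (2/17)·(-7) = 317/17
Fair fee = E[payout] = 317/17 ≈ $18.65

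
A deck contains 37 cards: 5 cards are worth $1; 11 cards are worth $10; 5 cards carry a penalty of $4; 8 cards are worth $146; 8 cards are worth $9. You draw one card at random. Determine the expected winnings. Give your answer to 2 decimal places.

E[payout] = (5/37)·1 + (11/37)·10 + (5/37)·(-4) + (8/37)·146 + (8/37)·9 = 1335/37
≈ $36.08

$36.08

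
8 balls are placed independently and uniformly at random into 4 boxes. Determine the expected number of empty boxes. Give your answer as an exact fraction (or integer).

Let Xⱼ=1 if box j is empty. P(Xⱼ=1) = ((4-1)/4)^8 = 6561/65536.
By linearity, E[#empty] = 4·6561/65536 = 6561/16384.

6561/16384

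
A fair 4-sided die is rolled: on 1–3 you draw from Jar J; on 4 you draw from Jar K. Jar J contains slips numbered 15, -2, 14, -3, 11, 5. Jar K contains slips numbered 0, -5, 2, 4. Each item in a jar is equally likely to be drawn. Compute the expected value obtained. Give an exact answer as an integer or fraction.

81/16

E[X | Jar J] = (15 − 2 + 14 − 3 + 11 + 5)/6 = 20/3
E[X | Jar K] = (0 − 5 + 2 + 4)/4 = 1/4
E[X] = (3/4)·20/3 + (1/4)·1/4 = 81/16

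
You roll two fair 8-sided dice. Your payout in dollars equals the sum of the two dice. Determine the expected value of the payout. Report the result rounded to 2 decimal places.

$9.00

Distribution of the sum of the two dice: 2 w.p. 1/64, 3 w.p. 1/32, 4 w.p. 3/64, 5 w.p. 1/16, 6 w.p. 5/64, 7 w.p. 3/32, …
E[payout] = (1/64)·2 + (1/32)·3 + (3/64)·4 + (1/16)·5 + (5/64)·6 + (3/32)·7 + (7/64)·8 + (1/8)·9 + (7/64)·10 + (3/32)·11 + (5/64)·12 + (1/16)·13 + (3/64)·14 + (1/32)·15 + (1/64)·16 = 9
≈ $9.00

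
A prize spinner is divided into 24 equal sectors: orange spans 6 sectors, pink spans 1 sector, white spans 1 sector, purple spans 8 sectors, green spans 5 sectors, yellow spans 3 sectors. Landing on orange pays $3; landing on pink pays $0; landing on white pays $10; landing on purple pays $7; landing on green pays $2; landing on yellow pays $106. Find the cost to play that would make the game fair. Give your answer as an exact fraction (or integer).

103/6 dollars

E[payout] = (6/24)·3 + (1/24)·0 + (1/24)·10 + (8/24)·7 + (5/24)·2 + (3/24)·106 = 103/6
Fair fee = E[payout] = 103/6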